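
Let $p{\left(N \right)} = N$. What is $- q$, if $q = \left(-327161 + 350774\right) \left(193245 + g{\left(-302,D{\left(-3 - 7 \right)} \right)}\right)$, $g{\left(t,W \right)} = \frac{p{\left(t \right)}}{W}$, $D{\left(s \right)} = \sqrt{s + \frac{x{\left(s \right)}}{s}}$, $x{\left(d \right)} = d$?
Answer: $-4563094185 - 2377042 i \approx -4.5631 \cdot 10^{9} - 2.377 \cdot 10^{6} i$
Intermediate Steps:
$D{\left(s \right)} = \sqrt{1 + s}$ ($D{\left(s \right)} = \sqrt{s + \frac{s}{s}} = \sqrt{s + 1} = \sqrt{1 + s}$)
$g{\left(t,W \right)} = \frac{t}{W}$
$q = 4563094185 + 2377042 i$ ($q = \left(-327161 + 350774\right) \left(193245 - \frac{302}{\sqrt{1 - 10}}\right) = 23613 \left(193245 - \frac{302}{\sqrt{1 - 10}}\right) = 23613 \left(193245 - \frac{302}{\sqrt{-9}}\right) = 23613 \left(193245 - \frac{302}{3 i}\right) = 23613 \left(193245 - 302 \left(- \frac{i}{3}\right)\right) = 23613 \left(193245 + \frac{302 i}{3}\right) = 4563094185 + 2377042 i \approx 4.5631 \cdot 10^{9} + 2.377 \cdot 10^{6} i$)
$- q = - (4563094185 + 2377042 i) = -4563094185 - 2377042 i$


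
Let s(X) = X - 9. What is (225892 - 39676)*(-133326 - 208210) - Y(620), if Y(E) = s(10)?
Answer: -63599467777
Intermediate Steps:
s(X) = -9 + X
Y(E) = 1 (Y(E) = -9 + 10 = 1)
(225892 - 39676)*(-133326 - 208210) - Y(620) = (225892 - 39676)*(-133326 - 208210) - 1*1 = 186216*(-341536) - 1 = -63599467776 - 1 = -63599467777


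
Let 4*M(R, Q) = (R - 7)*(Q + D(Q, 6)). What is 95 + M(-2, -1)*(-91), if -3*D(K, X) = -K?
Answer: -178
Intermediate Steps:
D(K, X) = K/3 (D(K, X) = -(-1)*K/3 = K/3)
M(R, Q) = Q*(-7 + R)/3 (M(R, Q) = ((R - 7)*(Q + Q/3))/4 = ((-7 + R)*(4*Q/3))/4 = (4*Q*(-7 + R)/3)/4 = Q*(-7 + R)/3)
95 + M(-2, -1)*(-91) = 95 + ((⅓)*(-1)*(-7 - 2))*(-91) = 95 + ((⅓)*(-1)*(-9))*(-91) = 95 + 3*(-91) = 95 - 273 = -178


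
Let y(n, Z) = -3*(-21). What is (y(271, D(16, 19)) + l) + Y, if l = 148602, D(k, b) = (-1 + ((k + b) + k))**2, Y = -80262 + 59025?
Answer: 127428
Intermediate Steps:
Y = -21237
D(k, b) = (-1 + b + 2*k)**2 (D(k, b) = (-1 + ((b + k) + k))**2 = (-1 + (b + 2*k))**2 = (-1 + b + 2*k)**2)
y(n, Z) = 63
(y(271, D(16, 19)) + l) + Y = (63 + 148602) - 21237 = 148665 - 21237 = 127428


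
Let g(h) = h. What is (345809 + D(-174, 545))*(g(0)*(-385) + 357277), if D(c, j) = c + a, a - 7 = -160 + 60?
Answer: 123454209134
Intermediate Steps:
a = -93 (a = 7 + (-160 + 60) = 7 - 100 = -93)
D(c, j) = -93 + c (D(c, j) = c - 93 = -93 + c)
(345809 + D(-174, 545))*(g(0)*(-385) + 357277) = (345809 + (-93 - 174))*(0*(-385) + 357277) = (345809 - 267)*(0 + 357277) = 345542*357277 = 123454209134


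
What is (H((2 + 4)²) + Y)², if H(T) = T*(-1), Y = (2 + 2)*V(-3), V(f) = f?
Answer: 2304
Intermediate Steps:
Y = -12 (Y = (2 + 2)*(-3) = 4*(-3) = -12)
H(T) = -T
(H((2 + 4)²) + Y)² = (-(2 + 4)² - 12)² = (-1*6² - 12)² = (-1*36 - 12)² = (-36 - 12)² = (-48)² = 2304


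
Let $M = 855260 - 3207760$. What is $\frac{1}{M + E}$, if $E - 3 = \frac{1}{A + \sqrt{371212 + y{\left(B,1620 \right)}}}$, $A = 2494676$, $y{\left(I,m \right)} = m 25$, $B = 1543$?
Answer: $- \frac{14640548492777265532}{34441846407607170114427433} + \frac{8 \sqrt{6433}}{34441846407607170114427433} \approx -4.2508 \cdot 10^{-7}$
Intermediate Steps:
$M = -2352500$
$y{\left(I,m \right)} = 25 m$
$E = 3 + \frac{1}{2494676 + 8 \sqrt{6433}}$ ($E = 3 + \frac{1}{2494676 + \sqrt{371212 + 25 \cdot 1620}} = 3 + \frac{1}{2494676 + \sqrt{371212 + 40500}} = 3 + \frac{1}{2494676 + \sqrt{411712}} = 3 + \frac{1}{2494676 + 8 \sqrt{6433}} \approx 3.0$)
$\frac{1}{M + E} = \frac{1}{-2352500 + \left(\frac{4667556573617}{1555851983316} - \frac{\sqrt{6433}}{777925991658}\right)} = \frac{1}{- \frac{3660137123194316383}{1555851983316} - \frac{\sqrt{6433}}{777925991658}}$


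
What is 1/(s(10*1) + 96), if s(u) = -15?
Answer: 1/81 ≈ 0.012346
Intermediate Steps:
1/(s(10*1) + 96) = 1/(-15 + 96) = 1/81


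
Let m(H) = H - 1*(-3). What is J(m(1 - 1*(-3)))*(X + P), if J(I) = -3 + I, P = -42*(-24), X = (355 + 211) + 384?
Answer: 7832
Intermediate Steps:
X = 950 (X = 566 + 384 = 950)
m(H) = 3 + H (m(H) = H + 3 = 3 + H)
P = 1008
J(m(1 - 1*(-3)))*(X + P) = (-3 + (3 + (1 - 1*(-3))))*(950 + 1008) = (-3 + (3 + (1 + 3)))*1958 = (-3 + (3 + 4))*1958 = (-3 + 7)*1958 = 4*1958 = 7832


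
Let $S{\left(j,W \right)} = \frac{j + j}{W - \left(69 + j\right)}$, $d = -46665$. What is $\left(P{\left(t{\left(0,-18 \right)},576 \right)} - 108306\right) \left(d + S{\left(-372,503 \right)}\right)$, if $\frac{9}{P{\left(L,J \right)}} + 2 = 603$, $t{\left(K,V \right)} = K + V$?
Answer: $\frac{3037573458333}{601} \approx 5.0542 \cdot 10^{9}$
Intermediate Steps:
$P{\left(L,J \right)} = \frac{9}{601}$ ($P{\left(L,J \right)} = \frac{9}{-2 + 603} = \frac{9}{601}$)
$S{\left(j,W \right)} = \frac{2 j}{-69 + W - j}$
$\left(P{\left(t{\left(0,-18 \right)},576 \right)} - 108306\right) \left(d + S{\left(-372,503 \right)}\right) = \left(\frac{9}{601} - 108306\right) \left(-46665 - - \frac{744}{69 - 372 - 503}\right) = - \frac{65091897 \left(-46665 - - \frac{744}{69 - 372 - 503}\right)}{601} = - \frac{65091897 \left(-46665 - - \frac{744}{-806}\right)}{601} = - \frac{65091897 \left(-46665 - \left(-744\right) \left(- \frac{1}{806}\right)\right)}{601} = - \frac{65091897 \left(-46665 - \frac{12}{13}\right)}{601} = \left(- \frac{65091897}{601}\right) \left(- \frac{606657}{13}\right) = \frac{3037573458333}{601}$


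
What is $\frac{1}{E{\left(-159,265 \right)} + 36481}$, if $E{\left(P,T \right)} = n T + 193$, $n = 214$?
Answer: $\frac{1}{93384} \approx 1.0708 \cdot 10^{-5}$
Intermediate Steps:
$E{\left(P,T \right)} = 193 + 214 T$ ($E{\left(P,T \right)} = 214 T + 193 = 193 + 214 T$)
$\frac{1}{E{\left(-159,265 \right)} + 36481} = \frac{1}{\left(193 + 214 \cdot 265\right) + 36481} = \frac{1}{\left(193 + 56710\right) + 36481} = \frac{1}{56903 + 36481} = \frac{1}{93384}$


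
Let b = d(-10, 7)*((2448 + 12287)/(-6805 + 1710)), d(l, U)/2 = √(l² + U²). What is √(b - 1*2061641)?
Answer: √(-2140727610401 - 6005986*√149)/1019 ≈ 1435.9*I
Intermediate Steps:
d(l, U) = 2*√(U² + l²) (d(l, U) = 2*√(l² + U²) = 2*√(U² + l²))
b = -5894*√149/1019 (b = (2*√(7² + (-10)²))*((2448 + 12287)/(-6805 + 1710)) = (2*√(49 + 100))*(14735/(-5095)) = (2*√149)*(14735*(-1/5095)) = (2*√149)*(-2947/1019) = -5894*√149/1019 ≈ -70.604)
√(b - 1*2061641) = √(-5894*√149/1019 - 1*2061641) = √(-5894*√149/1019 - 2061641) = √(-2061641 - 5894*√149/1019)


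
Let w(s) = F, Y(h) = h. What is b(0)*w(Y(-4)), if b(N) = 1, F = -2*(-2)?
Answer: 4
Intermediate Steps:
F = 4
w(s) = 4
b(0)*w(Y(-4)) = 1*4 = 4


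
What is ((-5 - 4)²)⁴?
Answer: 43046721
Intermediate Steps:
((-5 - 4)²)⁴ = ((-9)²)⁴ = 81⁴ = 43046721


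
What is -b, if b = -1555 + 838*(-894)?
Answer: 750727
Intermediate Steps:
b = -750727 (b = -1555 - 749172 = -750727)
-b = -1*(-750727) = 750727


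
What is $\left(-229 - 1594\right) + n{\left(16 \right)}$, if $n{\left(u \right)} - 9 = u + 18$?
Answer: $-1780$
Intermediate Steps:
$n{\left(u \right)} = 27 + u$ ($n{\left(u \right)} = 9 + \left(u + 18\right) = 9 + \left(18 + u\right) = 27 + u$)
$\left(-229 - 1594\right) + n{\left(16 \right)} = \left(-229 - 1594\right) + \left(27 + 16\right) = -1823 + 43 = -1780$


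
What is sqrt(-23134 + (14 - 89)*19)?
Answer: I*sqrt(24559) ≈ 156.71*I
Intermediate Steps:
sqrt(-23134 + (14 - 89)*19) = sqrt(-23134 - 75*19) = sqrt(-23134 - 1425) = sqrt(-24559) = I*sqrt(24559)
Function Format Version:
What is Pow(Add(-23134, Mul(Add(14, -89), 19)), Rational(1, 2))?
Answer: Mul(I, Pow(24559, Rational(1, 2))) ≈ Mul(156.71, I)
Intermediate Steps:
Pow(Add(-23134, Mul(Add(14, -89), 19)), Rational(1, 2)) = Pow(Add(-23134, Mul(-75, 19)), Rational(1, 2)) = Pow(Add(-23134, -1425), Rational(1, 2)) = Pow(-24559, Rational(1, 2)) = Mul(I, Pow(24559, Rational(1, 2)))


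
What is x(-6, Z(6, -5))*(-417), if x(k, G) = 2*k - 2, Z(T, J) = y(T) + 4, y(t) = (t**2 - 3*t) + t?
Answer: 5838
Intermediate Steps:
y(t) = t**2 - 2*t
Z(T, J) = 4 + T*(-2 + T) (Z(T, J) = T*(-2 + T) + 4 = 4 + T*(-2 + T))
x(k, G) = -2 + 2*k
x(-6, Z(6, -5))*(-417) = (-2 + 2*(-6))*(-417) = (-2 - 12)*(-417) = -14*(-417) = 5838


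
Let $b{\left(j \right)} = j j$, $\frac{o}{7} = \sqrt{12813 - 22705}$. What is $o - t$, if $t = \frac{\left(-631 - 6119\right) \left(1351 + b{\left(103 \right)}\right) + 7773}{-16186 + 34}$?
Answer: $- \frac{26907409}{5384} + 14 i \sqrt{2473} \approx -4997.7 + 696.21 i$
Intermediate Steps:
$o = 14 i \sqrt{2473}$ ($o = 7 \sqrt{12813 - 22705} = 7 \sqrt{-9892} = 7 \cdot 2 i \sqrt{2473} = 14 i \sqrt{2473} \approx 696.21 i$)
$b{\left(j \right)} = j^{2}$
$t = \frac{26907409}{5384}$ ($t = \frac{\left(-631 - 6119\right) \left(1351 + 103^{2}\right) + 7773}{-16186 + 34} = \frac{- 6750 \left(1351 + 10609\right) + 7773}{-16152} = \left(\left(-6750\right) 11960 + 7773\right) \left(- \frac{1}{16152}\right) = \left(-80730000 + 7773\right) \left(- \frac{1}{16152}\right) = \left(-80722227\right) \left(- \frac{1}{16152}\right) = \frac{26907409}{5384} \approx 4997.7$)
$o - t = 14 i \sqrt{2473} - \frac{26907409}{5384} = - \frac{26907409}{5384} + 14 i \sqrt{2473}$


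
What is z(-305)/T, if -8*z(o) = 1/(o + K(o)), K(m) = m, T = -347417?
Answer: -1/1695394960 ≈ -5.8983e-10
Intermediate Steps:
z(o) = -1/(16*o) (z(o) = -1/(8*(o + o)) = -1/(2*o)/8 = -1/(16*o))
z(-305)/T = -1/16/(-305)/(-347417) = -1/16*(-1/305)*(-1/347417) = (1/4880)*(-1/347417) = -1/1695394960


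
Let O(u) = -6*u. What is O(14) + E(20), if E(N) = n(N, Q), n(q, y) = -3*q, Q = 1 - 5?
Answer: -144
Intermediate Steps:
Q = -4
E(N) = -3*N
O(14) + E(20) = -6*14 - 3*20 = -84 - 60 = -144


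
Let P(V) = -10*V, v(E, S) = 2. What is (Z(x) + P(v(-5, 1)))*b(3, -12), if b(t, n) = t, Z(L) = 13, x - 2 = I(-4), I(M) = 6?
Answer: -21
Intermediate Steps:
x = 8 (x = 2 + 6 = 8)
(Z(x) + P(v(-5, 1)))*b(3, -12) = (13 - 10*2)*3 = (13 - 20)*3 = -7*3 = -21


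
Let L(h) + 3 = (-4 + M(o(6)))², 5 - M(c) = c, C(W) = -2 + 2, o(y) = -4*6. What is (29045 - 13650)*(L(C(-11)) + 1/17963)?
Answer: 172008134865/17963 ≈ 9.5757e+6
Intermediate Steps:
o(y) = -24
C(W) = 0
M(c) = 5 - c
L(h) = 622 (L(h) = -3 + (-4 + (5 - 1*(-24)))² = -3 + (-4 + (5 + 24))² = -3 + (-4 + 29)² = -3 + 25² = -3 + 625 = 622)
(29045 - 13650)*(L(C(-11)) + 1/17963) = (29045 - 13650)*(622 + 1/17963) = 15395*(622 + 1/17963) = 15395*(11172987/17963) = 172008134865/17963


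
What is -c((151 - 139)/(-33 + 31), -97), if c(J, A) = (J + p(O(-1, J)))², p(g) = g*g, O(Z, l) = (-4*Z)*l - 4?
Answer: -605284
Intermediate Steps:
O(Z, l) = -4 - 4*Z*l (O(Z, l) = -4*Z*l - 4 = -4 - 4*Z*l)
p(g) = g²
c(J, A) = (J + (-4 + 4*J)²)² (c(J, A) = (J + (-4 - 4*(-1)*J)²)² = (J + (-4 + 4*J)²)²)
-c((151 - 139)/(-33 + 31), -97) = -((151 - 139)/(-33 + 31) + 16*(-1 + (151 - 139)/(-33 + 31))²)² = -(12/(-2) + 16*(-1 + 12/(-2))²)² = -(12*(-½) + 16*(-1 + 12*(-½))²)² = -(-6 + 16*(-1 - 6)²)² = -(-6 + 16*(-7)²)² = -(-6 + 16*49)² = -(-6 + 784)² = -1*778² = -1*605284 = -605284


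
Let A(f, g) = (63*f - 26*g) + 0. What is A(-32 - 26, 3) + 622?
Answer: -3110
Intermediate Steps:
A(f, g) = -26*g + 63*f (A(f, g) = (-26*g + 63*f) + 0 = -26*g + 63*f)
A(-32 - 26, 3) + 622 = (-26*3 + 63*(-32 - 26)) + 622 = (-78 + 63*(-58)) + 622 = (-78 - 3654) + 622 = -3732 + 622 = -3110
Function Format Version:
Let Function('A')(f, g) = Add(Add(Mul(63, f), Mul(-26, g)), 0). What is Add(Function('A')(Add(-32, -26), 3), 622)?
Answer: -3110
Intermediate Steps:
Function('A')(f, g) = Add(Mul(-26, g), Mul(63, f)) (Function('A')(f, g) = Add(Add(Mul(-26, g), Mul(63, f)), 0) = Add(Mul(-26, g), Mul(63, f)))
Add(Function('A')(Add(-32, -26), 3), 622) = Add(Add(Mul(-26, 3), Mul(63, Add(-32, -26))), 622) = Add(Add(-78, Mul(63, -58)), 622) = Add(Add(-78, -3654), 622) = Add(-3732, 622) = -3110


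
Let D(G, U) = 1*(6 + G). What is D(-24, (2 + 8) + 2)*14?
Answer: -252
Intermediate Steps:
D(G, U) = 6 + G
D(-24, (2 + 8) + 2)*14 = (6 - 24)*14 = -18*14 = -252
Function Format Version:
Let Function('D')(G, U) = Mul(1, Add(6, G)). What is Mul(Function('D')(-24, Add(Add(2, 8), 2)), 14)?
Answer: -252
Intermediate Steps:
Function('D')(G, U) = Add(6, G)
Mul(Function('D')(-24, Add(Add(2, 8), 2)), 14) = Mul(Add(6, -24), 14) = Mul(-18, 14) = -252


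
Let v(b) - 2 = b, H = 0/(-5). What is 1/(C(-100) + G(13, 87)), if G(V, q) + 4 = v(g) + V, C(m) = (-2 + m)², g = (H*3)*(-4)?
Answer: 1/10415 ≈ 9.6015e-5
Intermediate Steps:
H = 0 (H = 0*(-⅕) = 0)
g = 0 (g = (0*3)*(-4) = 0*(-4) = 0)
v(b) = 2 + b
G(V, q) = -2 + V (G(V, q) = -4 + ((2 + 0) + V) = -4 + (2 + V) = -2 + V)
1/(C(-100) + G(13, 87)) = 1/((-2 - 100)² + (-2 + 13)) = 1/((-102)² + 11) = 1/(10404 + 11) = 1/10415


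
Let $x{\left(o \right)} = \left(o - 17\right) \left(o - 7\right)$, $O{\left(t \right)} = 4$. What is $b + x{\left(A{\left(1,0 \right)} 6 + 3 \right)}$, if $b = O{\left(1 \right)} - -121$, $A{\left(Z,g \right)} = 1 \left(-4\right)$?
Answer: $1189$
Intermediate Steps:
$A{\left(Z,g \right)} = -4$
$x{\left(o \right)} = \left(-17 + o\right) \left(-7 + o\right)$
$b = 125$ ($b = 4 - -121 = 4 + 121 = 125$)
$b + x{\left(A{\left(1,0 \right)} 6 + 3 \right)} = 125 + \left(119 + \left(\left(-4\right) 6 + 3\right)^{2} - 24 \left(\left(-4\right) 6 + 3\right)\right) = 125 + \left(119 + \left(-24 + 3\right)^{2} - 24 \left(-24 + 3\right)\right) = 125 + \left(119 + \left(-21\right)^{2} - -504\right) = 125 + \left(119 + 441 + 504\right) = 125 + 1064 = 1189$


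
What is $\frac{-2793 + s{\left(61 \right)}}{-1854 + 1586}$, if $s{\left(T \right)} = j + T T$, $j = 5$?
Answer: $- \frac{933}{268} \approx -3.4813$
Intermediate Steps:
$s{\left(T \right)} = 5 + T^{2}$ ($s{\left(T \right)} = 5 + T T = 5 + T^{2}$)
$\frac{-2793 + s{\left(61 \right)}}{-1854 + 1586} = \frac{-2793 + \left(5 + 61^{2}\right)}{-1854 + 1586} = \frac{-2793 + \left(5 + 3721\right)}{-268} = \left(-2793 + 3726\right) \left(- \frac{1}{268}\right) = 933 \left(- \frac{1}{268}\right) = - \frac{933}{268}$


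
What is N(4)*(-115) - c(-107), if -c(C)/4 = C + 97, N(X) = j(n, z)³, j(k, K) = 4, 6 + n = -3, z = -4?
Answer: -7400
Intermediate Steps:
n = -9 (n = -6 - 3 = -9)
N(X) = 64 (N(X) = 4³ = 64)
c(C) = -388 - 4*C (c(C) = -4*(C + 97) = -4*(97 + C) = -388 - 4*C)
N(4)*(-115) - c(-107) = 64*(-115) - (-388 - 4*(-107)) = -7360 - (-388 + 428) = -7360 - 1*40 = -7360 - 40 = -7400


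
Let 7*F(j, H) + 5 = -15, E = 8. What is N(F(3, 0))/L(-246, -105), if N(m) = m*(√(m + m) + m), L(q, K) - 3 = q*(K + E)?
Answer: 80/233877 - 8*I*√70/233877 ≈ 0.00034206 - 0.00028619*I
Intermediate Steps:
F(j, H) = -20/7 (F(j, H) = -5/7 + (⅐)*(-15) = -5/7 - 15/7 = -20/7)
L(q, K) = 3 + q*(8 + K) (L(q, K) = 3 + q*(K + 8) = 3 + q*(8 + K))
N(m) = m*(m + √2*√m) (N(m) = m*(√(2*m) + m) = m*(√2*√m + m) = m*(m + √2*√m))
N(F(3, 0))/L(-246, -105) = ((-20/7)² + √2*(-20/7)^(3/2))/(3 + 8*(-246) - 105*(-246)) = (400/49 + √2*(-40*I*√35/49))/(3 - 1968 + 25830) = (400/49 - 40*I*√70/49)/23865 = (400/49 - 40*I*√70/49)*(1/23865) = 80/233877 - 8*I*√70/233877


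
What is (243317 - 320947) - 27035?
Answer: -104665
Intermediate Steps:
(243317 - 320947) - 27035 = -77630 - 27035 = -104665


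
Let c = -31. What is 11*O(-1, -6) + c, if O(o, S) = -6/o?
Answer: 35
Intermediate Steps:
11*O(-1, -6) + c = 11*(-6/(-1)) - 31 = 11*(-6*(-1)) - 31 = 11*6 - 31 = 66 - 31 = 35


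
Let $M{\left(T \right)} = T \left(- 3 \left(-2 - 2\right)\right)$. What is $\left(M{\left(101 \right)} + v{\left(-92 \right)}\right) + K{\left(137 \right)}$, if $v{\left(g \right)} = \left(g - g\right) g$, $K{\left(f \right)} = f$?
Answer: $1349$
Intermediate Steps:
$v{\left(g \right)} = 0$ ($v{\left(g \right)} = 0 g = 0$)
$M{\left(T \right)} = 12 T$ ($M{\left(T \right)} = T \left(\left(-3\right) \left(-4\right)\right) = T 12 = 12 T$)
$\left(M{\left(101 \right)} + v{\left(-92 \right)}\right) + K{\left(137 \right)} = \left(12 \cdot 101 + 0\right) + 137 = \left(1212 + 0\right) + 137 = 1212 + 137 = 1349$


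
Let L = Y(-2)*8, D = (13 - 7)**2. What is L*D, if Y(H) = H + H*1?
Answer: -1152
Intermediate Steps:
Y(H) = 2*H (Y(H) = H + H = 2*H)
D = 36 (D = 6**2 = 36)
L = -32 (L = (2*(-2))*8 = -4*8 = -32)
L*D = -32*36 = -1152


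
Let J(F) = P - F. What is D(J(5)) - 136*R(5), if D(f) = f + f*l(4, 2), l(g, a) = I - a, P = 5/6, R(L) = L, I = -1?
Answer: -2015/3 ≈ -671.67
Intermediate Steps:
P = 5/6 (P = 5*(1/6) = 5/6 ≈ 0.83333)
l(g, a) = -1 - a
J(F) = 5/6 - F
D(f) = -2*f (D(f) = f + f*(-1 - 1*2) = f + f*(-1 - 2) = f + f*(-3) = f - 3*f = -2*f)
D(J(5)) - 136*R(5) = -2*(5/6 - 1*5) - 136*5 = -2*(5/6 - 5) - 680 = -2*(-25/6) - 680 = 25/3 - 680 = -2015/3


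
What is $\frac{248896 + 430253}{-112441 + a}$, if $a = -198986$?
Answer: $- \frac{75461}{34603} \approx -2.1808$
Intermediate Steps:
$\frac{248896 + 430253}{-112441 + a} = \frac{248896 + 430253}{-112441 - 198986} = \frac{679149}{-311427} = 679149 \left(- \frac{1}{311427}\right) = - \frac{75461}{34603}$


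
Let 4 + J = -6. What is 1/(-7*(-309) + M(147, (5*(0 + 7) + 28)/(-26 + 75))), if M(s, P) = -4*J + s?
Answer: 1/2350 ≈ 0.00042553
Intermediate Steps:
J = -10 (J = -4 - 6 = -10)
M(s, P) = 40 + s (M(s, P) = -4*(-10) + s = 40 + s)
1/(-7*(-309) + M(147, (5*(0 + 7) + 28)/(-26 + 75))) = 1/(-7*(-309) + (40 + 147)) = 1/(2163 + 187) = 1/2350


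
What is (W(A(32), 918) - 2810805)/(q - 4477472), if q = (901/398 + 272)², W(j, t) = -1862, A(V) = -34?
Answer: 445537703468/697334224039 ≈ 0.63892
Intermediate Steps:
q = 11915250649/158404 (q = (901*(1/398) + 272)² = (901/398 + 272)² = (109157/398)² = 11915250649/158404 ≈ 75221.)
(W(A(32), 918) - 2810805)/(q - 4477472) = (-1862 - 2810805)/(11915250649/158404 - 4477472) = -2812667/(-697334224039/158404) = -2812667*(-158404/697334224039) = 445537703468/697334224039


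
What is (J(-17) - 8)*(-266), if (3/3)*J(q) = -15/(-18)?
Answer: 5719/3 ≈ 1906.3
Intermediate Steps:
J(q) = ⅚ (J(q) = -15/(-18) = -15*(-1/18) = ⅚)
(J(-17) - 8)*(-266) = (⅚ - 8)*(-266) = -43/6*(-266) = 5719/3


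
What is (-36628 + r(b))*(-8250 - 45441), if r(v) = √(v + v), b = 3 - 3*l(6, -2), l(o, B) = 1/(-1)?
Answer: 1966593948 - 107382*√3 ≈ 1.9664e+9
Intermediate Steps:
l(o, B) = -1
b = 6 (b = 3 - 3*(-1) = 3 + 3 = 6)
r(v) = √2*√v (r(v) = √(2*v) = √2*√v)
(-36628 + r(b))*(-8250 - 45441) = (-36628 + √2*√6)*(-8250 - 45441) = (-36628 + 2*√3)*(-53691) = 1966593948 - 107382*√3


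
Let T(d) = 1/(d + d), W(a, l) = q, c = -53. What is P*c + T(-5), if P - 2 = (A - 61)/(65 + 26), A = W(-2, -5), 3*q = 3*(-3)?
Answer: -62631/910 ≈ -68.825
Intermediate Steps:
q = -3 (q = (3*(-3))/3 = (1/3)*(-9) = -3)
W(a, l) = -3
A = -3
T(d) = 1/(2*d)
P = 118/91 (P = 2 + (-3 - 61)/(65 + 26) = 2 - 64/91 = 118/91 ≈ 1.2967)
P*c + T(-5) = (118/91)*(-53) + (1/2)/(-5) = -6254/91 + (1/2)*(-1/5) = -6254/91 - 1/10 = -62631/910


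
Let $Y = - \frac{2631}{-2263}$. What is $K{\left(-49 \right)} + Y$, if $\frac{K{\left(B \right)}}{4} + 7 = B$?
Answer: $- \frac{504281}{2263} \approx -222.84$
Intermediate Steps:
$K{\left(B \right)} = -28 + 4 B$
$Y = \frac{2631}{2263}$ ($Y = \left(-2631\right) \left(- \frac{1}{2263}\right) = \frac{2631}{2263} \approx 1.1626$)
$K{\left(-49 \right)} + Y = \left(-28 + 4 \left(-49\right)\right) + \frac{2631}{2263} = \left(-28 - 196\right) + \frac{2631}{2263} = -224 + \frac{2631}{2263} = - \frac{504281}{2263}$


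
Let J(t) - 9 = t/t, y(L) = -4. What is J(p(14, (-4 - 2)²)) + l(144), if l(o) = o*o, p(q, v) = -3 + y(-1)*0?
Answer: 20746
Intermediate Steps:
p(q, v) = -3 (p(q, v) = -3 - 4*0 = -3 + 0 = -3)
l(o) = o²
J(t) = 10 (J(t) = 9 + t/t = 9 + 1 = 10)
J(p(14, (-4 - 2)²)) + l(144) = 10 + 144² = 10 + 20736 = 20746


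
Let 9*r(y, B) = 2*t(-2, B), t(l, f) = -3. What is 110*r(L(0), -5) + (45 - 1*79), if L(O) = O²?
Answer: -322/3 ≈ -107.33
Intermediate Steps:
r(y, B) = -⅔ (r(y, B) = (2*(-3))/9 = (⅑)*(-6) = -⅔)
110*r(L(0), -5) + (45 - 1*79) = 110*(-⅔) + (45 - 1*79) = -220/3 + (45 - 79) = -220/3 - 34 = -322/3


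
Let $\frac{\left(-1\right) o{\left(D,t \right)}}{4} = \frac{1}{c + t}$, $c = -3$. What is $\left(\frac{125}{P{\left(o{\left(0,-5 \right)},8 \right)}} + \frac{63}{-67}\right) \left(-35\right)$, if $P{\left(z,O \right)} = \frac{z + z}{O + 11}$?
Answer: $- \frac{5567170}{67} \approx -83092.0$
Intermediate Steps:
$o{\left(D,t \right)} = - \frac{4}{-3 + t}$
$P{\left(z,O \right)} = \frac{2 z}{11 + O}$
$\left(\frac{125}{P{\left(o{\left(0,-5 \right)},8 \right)}} + \frac{63}{-67}\right) \left(-35\right) = \left(\frac{125}{2 \left(- \frac{4}{-3 - 5}\right) \frac{1}{11 + 8}} + \frac{63}{-67}\right) \left(-35\right) = \left(\frac{125}{2 \left(- \frac{4}{-8}\right) \frac{1}{19}} + 63 \left(- \frac{1}{67}\right)\right) \left(-35\right) = \left(\frac{125}{2 \left(\left(-4\right) \left(- \frac{1}{8}\right)\right) \frac{1}{19}} - \frac{63}{67}\right) \left(-35\right) = \left(\frac{125}{2 \cdot \frac{1}{2} \cdot \frac{1}{19}} - \frac{63}{67}\right) \left(-35\right) = \left(125 \frac{1}{\frac{1}{19}} - \frac{63}{67}\right) \left(-35\right) = \left(125 \cdot 19 - \frac{63}{67}\right) \left(-35\right) = \left(2375 - \frac{63}{67}\right) \left(-35\right) = \frac{159062}{67} \left(-35\right) = - \frac{5567170}{67}$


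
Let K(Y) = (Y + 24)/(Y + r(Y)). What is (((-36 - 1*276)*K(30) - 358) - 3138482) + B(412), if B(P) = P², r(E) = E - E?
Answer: -14848288/5 ≈ -2.9697e+6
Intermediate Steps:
r(E) = 0
K(Y) = (24 + Y)/Y (K(Y) = (Y + 24)/(Y + 0) = (24 + Y)/Y)
(((-36 - 1*276)*K(30) - 358) - 3138482) + B(412) = (((-36 - 1*276)*((24 + 30)/30) - 358) - 3138482) + 412² = (((-36 - 276)*((1/30)*54) - 358) - 3138482) + 169744 = ((-312*9/5 - 358) - 3138482) + 169744 = ((-2808/5 - 358) - 3138482) + 169744 = (-4598/5 - 3138482) + 169744 = -15697008/5 + 169744 = -14848288/5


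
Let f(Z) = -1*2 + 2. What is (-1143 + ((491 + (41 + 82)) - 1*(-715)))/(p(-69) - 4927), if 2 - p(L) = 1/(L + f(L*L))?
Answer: -6417/169912 ≈ -0.037767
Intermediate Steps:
f(Z) = 0 (f(Z) = -2 + 2 = 0)
p(L) = 2 - 1/L (p(L) = 2 - 1/(L + 0) = 2 - 1/L)
(-1143 + ((491 + (41 + 82)) - 1*(-715)))/(p(-69) - 4927) = (-1143 + ((491 + (41 + 82)) - 1*(-715)))/((2 - 1/(-69)) - 4927) = (-1143 + ((491 + 123) + 715))/((2 - 1*(-1/69)) - 4927) = (-1143 + (614 + 715))/((2 + 1/69) - 4927) = (-1143 + 1329)/(139/69 - 4927) = 186/(-339824/69) = 186*(-69/339824) = -6417/169912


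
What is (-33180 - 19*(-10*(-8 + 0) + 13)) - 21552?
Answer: -56499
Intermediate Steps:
(-33180 - 19*(-10*(-8 + 0) + 13)) - 21552 = (-33180 - 19*(-10*(-8) + 13)) - 21552 = (-33180 - 19*(80 + 13)) - 21552 = (-33180 - 19*93) - 21552 = (-33180 - 1767) - 21552 = -34947 - 21552 = -56499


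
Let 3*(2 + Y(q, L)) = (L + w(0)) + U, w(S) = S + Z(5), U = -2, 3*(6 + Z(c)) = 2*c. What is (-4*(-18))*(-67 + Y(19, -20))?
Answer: -5560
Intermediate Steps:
Z(c) = -6 + 2*c/3 (Z(c) = -6 + (2*c)/3 = -6 + 2*c/3)
w(S) = -8/3 + S (w(S) = S + (-6 + (⅔)*5) = S + (-6 + 10/3) = S - 8/3 = -8/3 + S)
Y(q, L) = -32/9 + L/3 (Y(q, L) = -2 + ((L + (-8/3 + 0)) - 2)/3 = -2 + ((L - 8/3) - 2)/3 = -2 + ((-8/3 + L) - 2)/3 = -2 + (-14/3 + L)/3 = -2 + (-14/9 + L/3) = -32/9 + L/3)
(-4*(-18))*(-67 + Y(19, -20)) = (-4*(-18))*(-67 + (-32/9 + (⅓)*(-20))) = 72*(-67 + (-32/9 - 20/3)) = 72*(-67 - 92/9) = 72*(-695/9) = -5560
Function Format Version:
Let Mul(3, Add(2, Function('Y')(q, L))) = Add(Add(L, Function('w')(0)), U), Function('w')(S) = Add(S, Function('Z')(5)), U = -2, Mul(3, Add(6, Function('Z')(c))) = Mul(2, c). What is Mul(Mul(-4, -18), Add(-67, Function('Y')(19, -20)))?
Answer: -5560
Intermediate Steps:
Function('Z')(c) = Add(-6, Mul(Rational(2, 3), c)) (Function('Z')(c) = Add(-6, Mul(Rational(1, 3), Mul(2, c))) = Add(-6, Mul(Rational(2, 3), c)))
Function('w')(S) = Add(Rational(-8, 3), S) (Function('w')(S) = Add(S, Add(-6, Mul(Rational(2, 3), 5))) = Add(S, Add(-6, Rational(10, 3))) = Add(S, Rational(-8, 3)) = Add(Rational(-8, 3), S))
Function('Y')(q, L) = Add(Rational(-32, 9), Mul(Rational(1, 3), L)) (Function('Y')(q, L) = Add(-2, Mul(Rational(1, 3), Add(Add(L, Add(Rational(-8, 3), 0)), -2))) = Add(-2, Mul(Rational(1, 3), Add(Add(L, Rational(-8, 3)), -2))) = Add(-2, Mul(Rational(1, 3), Add(Add(Rational(-8, 3), L), -2))) = Add(-2, Mul(Rational(1, 3), Add(Rational(-14, 3), L))) = Add(-2, Add(Rational(-14, 9), Mul(Rational(1, 3), L))) = Add(Rational(-32, 9), Mul(Rational(1, 3), L)))
Mul(Mul(-4, -18), Add(-67, Function('Y')(19, -20))) = Mul(Mul(-4, -18), Add(-67, Add(Rational(-32, 9), Mul(Rational(1, 3), -20)))) = Mul(72, Add(-67, Add(Rational(-32, 9), Rational(-20, 3)))) = Mul(72, Add(-67, Rational(-92, 9))) = Mul(72, Rational(-695, 9)) = -5560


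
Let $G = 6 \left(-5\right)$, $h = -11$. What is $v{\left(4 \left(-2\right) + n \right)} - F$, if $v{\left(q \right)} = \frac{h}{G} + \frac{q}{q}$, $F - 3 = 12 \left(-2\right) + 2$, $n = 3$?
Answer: $\frac{611}{30} \approx 20.367$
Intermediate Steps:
$G = -30$
$F = -19$ ($F = 3 + \left(12 \left(-2\right) + 2\right) = 3 + \left(-24 + 2\right) = 3 - 22 = -19$)
$v{\left(q \right)} = \frac{41}{30}$ ($v{\left(q \right)} = - \frac{11}{-30} + \frac{q}{q} = \left(-11\right) \left(- \frac{1}{30}\right) + 1 = \frac{11}{30} + 1 = \frac{41}{30}$)
$v{\left(4 \left(-2\right) + n \right)} - F = \frac{41}{30} - -19 = \frac{41}{30} + 19 = \frac{611}{30}$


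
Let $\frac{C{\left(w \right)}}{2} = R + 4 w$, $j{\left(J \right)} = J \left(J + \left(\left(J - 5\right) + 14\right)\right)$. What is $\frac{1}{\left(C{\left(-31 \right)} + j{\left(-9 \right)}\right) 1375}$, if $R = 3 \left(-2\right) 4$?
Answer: $- \frac{1}{295625} \approx -3.3827 \cdot 10^{-6}$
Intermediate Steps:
$R = -24$ ($R = \left(-6\right) 4 = -24$)
$j{\left(J \right)} = J \left(9 + 2 J\right)$ ($j{\left(J \right)} = J \left(J + \left(\left(-5 + J\right) + 14\right)\right) = J \left(J + \left(9 + J\right)\right) = J \left(9 + 2 J\right)$)
$C{\left(w \right)} = -48 + 8 w$ ($C{\left(w \right)} = 2 \left(-24 + 4 w\right) = -48 + 8 w$)
$\frac{1}{\left(C{\left(-31 \right)} + j{\left(-9 \right)}\right) 1375} = \frac{1}{\left(\left(-48 + 8 \left(-31\right)\right) - 9 \left(9 + 2 \left(-9\right)\right)\right) 1375} = \frac{1}{\left(\left(-48 - 248\right) - 9 \left(9 - 18\right)\right) 1375} = \frac{1}{\left(-296 - -81\right) 1375} = \frac{1}{\left(-296 + 81\right) 1375} = \frac{1}{\left(-215\right) 1375} = \frac{1}{-295625} = - \frac{1}{295625}$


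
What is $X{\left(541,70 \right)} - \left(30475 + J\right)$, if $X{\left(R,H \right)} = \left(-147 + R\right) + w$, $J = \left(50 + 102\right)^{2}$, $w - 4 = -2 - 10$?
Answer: $-53193$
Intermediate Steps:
$w = -8$ ($w = 4 - 12 = -8$)
$J = 23104$ ($J = 152^{2} = 23104$)
$X{\left(R,H \right)} = -155 + R$ ($X{\left(R,H \right)} = \left(-147 + R\right) - 8 = -155 + R$)
$X{\left(541,70 \right)} - \left(30475 + J\right) = \left(-155 + 541\right) - 53579 = 386 - 53579 = -53193$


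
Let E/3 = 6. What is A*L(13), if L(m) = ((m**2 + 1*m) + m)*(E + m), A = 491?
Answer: 2968095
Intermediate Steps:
E = 18 (E = 3*6 = 18)
L(m) = (18 + m)*(m**2 + 2*m) (L(m) = ((m**2 + 1*m) + m)*(18 + m) = ((m**2 + m) + m)*(18 + m) = ((m + m**2) + m)*(18 + m) = (m**2 + 2*m)*(18 + m) = (18 + m)*(m**2 + 2*m))
A*L(13) = 491*(13*(36 + 13**2 + 20*13)) = 491*(13*(36 + 169 + 260)) = 491*(13*465) = 491*6045 = 2968095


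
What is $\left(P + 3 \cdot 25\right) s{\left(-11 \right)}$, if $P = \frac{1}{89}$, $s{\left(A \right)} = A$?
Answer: $- \frac{73436}{89} \approx -825.12$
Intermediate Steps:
$P = \frac{1}{89} \approx 0.011236$
$\left(P + 3 \cdot 25\right) s{\left(-11 \right)} = \left(\frac{1}{89} + 3 \cdot 25\right) \left(-11\right) = \left(\frac{1}{89} + 75\right) \left(-11\right) = \frac{6676}{89} \left(-11\right) = - \frac{73436}{89}$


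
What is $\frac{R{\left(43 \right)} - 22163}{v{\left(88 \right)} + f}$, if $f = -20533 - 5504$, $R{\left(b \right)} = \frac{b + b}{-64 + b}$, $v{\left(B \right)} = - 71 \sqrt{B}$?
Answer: $\frac{367286601}{431124757} - \frac{6009298 \sqrt{22}}{1293374271} \approx 0.83013$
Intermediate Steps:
$R{\left(b \right)} = \frac{2 b}{-64 + b}$
$f = -26037$
$\frac{R{\left(43 \right)} - 22163}{v{\left(88 \right)} + f} = \frac{2 \cdot 43 \frac{1}{-64 + 43} - 22163}{- 71 \sqrt{88} - 26037} = \frac{2 \cdot 43 \frac{1}{-21} - 22163}{- 71 \cdot 2 \sqrt{22} - 26037} = \frac{2 \cdot 43 \left(- \frac{1}{21}\right) - 22163}{- 142 \sqrt{22} - 26037} = \frac{- \frac{86}{21} - 22163}{-26037 - 142 \sqrt{22}} = - \frac{465509}{21 \left(-26037 - 142 \sqrt{22}\right)}$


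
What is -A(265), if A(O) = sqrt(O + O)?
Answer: -sqrt(530) ≈ -23.022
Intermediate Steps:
A(O) = sqrt(2)*sqrt(O) (A(O) = sqrt(2*O) = sqrt(2)*sqrt(O))
-A(265) = -sqrt(2)*sqrt(265) = -sqrt(530)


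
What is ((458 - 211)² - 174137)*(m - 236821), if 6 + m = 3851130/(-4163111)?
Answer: 111537526652061656/4163111 ≈ 2.6792e+10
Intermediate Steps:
m = -28829796/4163111 (m = -6 + 3851130/(-4163111) = -6 + 3851130*(-1/4163111) = -6 - 3851130/4163111 = -28829796/4163111 ≈ -6.9251)
((458 - 211)² - 174137)*(m - 236821) = ((458 - 211)² - 174137)*(-28829796/4163111 - 236821) = (247² - 174137)*(-985940939927/4163111) = (61009 - 174137)*(-985940939927/4163111) = -113128*(-985940939927/4163111) = 111537526652061656/4163111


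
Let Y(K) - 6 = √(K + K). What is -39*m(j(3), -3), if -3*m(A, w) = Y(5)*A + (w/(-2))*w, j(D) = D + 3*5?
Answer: 2691/2 + 234*√10 ≈ 2085.5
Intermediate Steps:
j(D) = 15 + D (j(D) = D + 15 = 15 + D)
Y(K) = 6 + √2*√K (Y(K) = 6 + √(K + K) = 6 + √(2*K) = 6 + √2*√K)
m(A, w) = w²/6 - A*(6 + √10)/3 (m(A, w) = -((6 + √2*√5)*A + (w/(-2))*w)/3 = -((6 + √10)*A + (w*(-½))*w)/3 = -(A*(6 + √10) + (-w/2)*w)/3 = -(A*(6 + √10) - w²/2)/3 = -(-w²/2 + A*(6 + √10))/3 = w²/6 - A*(6 + √10)/3)
-39*m(j(3), -3) = -39*((⅙)*(-3)² - (15 + 3)*(6 + √10)/3) = -39*((⅙)*9 - ⅓*18*(6 + √10)) = -39*(3/2 + (-36 - 6*√10)) = -39*(-69/2 - 6*√10) = -3*(-897/2 - 78*√10) = 2691/2 + 234*√10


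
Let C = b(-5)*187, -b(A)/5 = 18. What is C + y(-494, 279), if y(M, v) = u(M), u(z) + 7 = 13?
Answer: -16824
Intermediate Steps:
u(z) = 6 (u(z) = -7 + 13 = 6)
b(A) = -90 (b(A) = -5*18 = -90)
y(M, v) = 6
C = -16830 (C = -90*187 = -16830)
C + y(-494, 279) = -16830 + 6 = -16824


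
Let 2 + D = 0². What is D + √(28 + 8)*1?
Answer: 4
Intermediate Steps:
D = -2 (D = -2 + 0² = -2 + 0 = -2)
D + √(28 + 8)*1 = -2 + √(28 + 8)*1 = -2 + √36*1 = -2 + 6*1 = -2 + 6 = 4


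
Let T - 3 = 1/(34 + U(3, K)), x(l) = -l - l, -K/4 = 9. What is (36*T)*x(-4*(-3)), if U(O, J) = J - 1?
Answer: -2304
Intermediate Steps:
K = -36 (K = -4*9 = -36)
U(O, J) = -1 + J
x(l) = -2*l
T = 8/3 (T = 3 + 1/(34 + (-1 - 36)) = 3 + 1/(34 - 37) = 3 + 1/(-3) = 3 - 1/3 = 8/3 ≈ 2.6667)
(36*T)*x(-4*(-3)) = (36*(8/3))*(-(-8)*(-3)) = 96*(-2*12) = 96*(-24) = -2304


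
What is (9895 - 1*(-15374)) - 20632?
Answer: 4637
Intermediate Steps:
(9895 - 1*(-15374)) - 20632 = (9895 + 15374) - 20632 = 25269 - 20632 = 4637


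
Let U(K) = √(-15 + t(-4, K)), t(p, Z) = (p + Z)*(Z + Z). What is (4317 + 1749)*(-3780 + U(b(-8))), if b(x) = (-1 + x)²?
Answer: -22929480 + 6066*√12459 ≈ -2.2252e+7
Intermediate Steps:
t(p, Z) = 2*Z*(Z + p) (t(p, Z) = (Z + p)*(2*Z) = 2*Z*(Z + p))
U(K) = √(-15 + 2*K*(-4 + K)) (U(K) = √(-15 + 2*K*(K - 4)) = √(-15 + 2*K*(-4 + K)))
(4317 + 1749)*(-3780 + U(b(-8))) = (4317 + 1749)*(-3780 + √(-15 + 2*(-1 - 8)²*(-4 + (-1 - 8)²))) = 6066*(-3780 + √(-15 + 2*(-9)²*(-4 + (-9)²))) = 6066*(-3780 + √(-15 + 2*81*(-4 + 81))) = 6066*(-3780 + √(-15 + 2*81*77)) = 6066*(-3780 + √(-15 + 12474)) = 6066*(-3780 + √12459) = -22929480 + 6066*√12459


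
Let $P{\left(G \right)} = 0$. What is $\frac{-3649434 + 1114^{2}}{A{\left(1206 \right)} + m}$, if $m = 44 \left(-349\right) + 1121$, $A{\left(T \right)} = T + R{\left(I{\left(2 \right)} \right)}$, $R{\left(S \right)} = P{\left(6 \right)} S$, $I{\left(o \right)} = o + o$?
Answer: $\frac{2408438}{13029} \approx 184.85$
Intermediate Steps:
$I{\left(o \right)} = 2 o$
$R{\left(S \right)} = 0$ ($R{\left(S \right)} = 0 S = 0$)
$A{\left(T \right)} = T$ ($A{\left(T \right)} = T + 0 = T$)
$m = -14235$ ($m = -15356 + 1121 = -14235$)
$\frac{-3649434 + 1114^{2}}{A{\left(1206 \right)} + m} = \frac{-3649434 + 1114^{2}}{1206 - 14235} = \frac{-3649434 + 1240996}{-13029} = \left(-2408438\right) \left(- \frac{1}{13029}\right) = \frac{2408438}{13029}$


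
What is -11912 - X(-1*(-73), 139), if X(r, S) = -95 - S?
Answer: -11678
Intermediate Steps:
-11912 - X(-1*(-73), 139) = -11912 - (-95 - 1*139) = -11912 - (-95 - 139) = -11912 - 1*(-234) = -11912 + 234 = -11678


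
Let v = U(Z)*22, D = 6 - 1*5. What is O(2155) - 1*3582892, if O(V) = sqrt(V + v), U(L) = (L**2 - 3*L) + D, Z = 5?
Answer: -3582892 + sqrt(2397) ≈ -3.5828e+6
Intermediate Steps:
D = 1 (D = 6 - 5 = 1)
U(L) = 1 + L**2 - 3*L (U(L) = (L**2 - 3*L) + 1 = 1 + L**2 - 3*L)
v = 242 (v = (1 + 5**2 - 3*5)*22 = (1 + 25 - 15)*22 = 11*22 = 242)
O(V) = sqrt(242 + V) (O(V) = sqrt(V + 242) = sqrt(242 + V))
O(2155) - 1*3582892 = sqrt(242 + 2155) - 1*3582892 = sqrt(2397) - 3582892 = -3582892 + sqrt(2397)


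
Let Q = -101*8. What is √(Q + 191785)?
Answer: √190977 ≈ 437.01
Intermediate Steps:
Q = -808
√(Q + 191785) = √(-808 + 191785) = √190977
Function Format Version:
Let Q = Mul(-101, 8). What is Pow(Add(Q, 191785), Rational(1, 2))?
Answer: Pow(190977, Rational(1, 2)) ≈ 437.01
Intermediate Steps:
Q = -808
Pow(Add(Q, 191785), Rational(1, 2)) = Pow(Add(-808, 191785), Rational(1, 2)) = Pow(190977, Rational(1, 2))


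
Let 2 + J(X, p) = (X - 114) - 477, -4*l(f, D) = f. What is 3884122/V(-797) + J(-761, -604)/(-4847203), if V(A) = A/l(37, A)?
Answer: 348301866657447/7726441582 ≈ 45079.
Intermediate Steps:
l(f, D) = -f/4
V(A) = -4*A/37 (V(A) = A/((-1/4*37)) = A/(-37/4) = A*(-4/37) = -4*A/37)
J(X, p) = -593 + X (J(X, p) = -2 + ((X - 114) - 477) = -2 + ((-114 + X) - 477) = -2 + (-591 + X) = -593 + X)
3884122/V(-797) + J(-761, -604)/(-4847203) = 3884122/((-4/37*(-797))) + (-593 - 761)/(-4847203) = 3884122/(3188/37) - 1354*(-1/4847203) = 3884122*(37/3188) + 1354/4847203 = 71856257/1594 + 1354/4847203 = 348301866657447/7726441582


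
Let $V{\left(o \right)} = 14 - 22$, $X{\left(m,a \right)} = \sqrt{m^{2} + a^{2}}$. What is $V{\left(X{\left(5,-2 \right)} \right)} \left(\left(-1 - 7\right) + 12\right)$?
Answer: $-32$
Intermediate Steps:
$X{\left(m,a \right)} = \sqrt{a^{2} + m^{2}}$
$V{\left(o \right)} = -8$ ($V{\left(o \right)} = 14 - 22 = -8$)
$V{\left(X{\left(5,-2 \right)} \right)} \left(\left(-1 - 7\right) + 12\right) = - 8 \left(\left(-1 - 7\right) + 12\right) = - 8 \left(-8 + 12\right) = \left(-8\right) 4 = -32$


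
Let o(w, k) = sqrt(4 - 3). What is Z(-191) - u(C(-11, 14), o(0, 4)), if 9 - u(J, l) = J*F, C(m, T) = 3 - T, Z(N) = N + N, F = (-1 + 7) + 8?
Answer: -545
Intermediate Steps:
F = 14 (F = 6 + 8 = 14)
o(w, k) = 1 (o(w, k) = sqrt(1) = 1)
Z(N) = 2*N
u(J, l) = 9 - 14*J (u(J, l) = 9 - J*14 = 9 - 14*J)
Z(-191) - u(C(-11, 14), o(0, 4)) = 2*(-191) - (9 - 14*(3 - 1*14)) = -382 - (9 - 14*(3 - 14)) = -382 - (9 - 14*(-11)) = -382 - (9 + 154) = -382 - 1*163 = -382 - 163 = -545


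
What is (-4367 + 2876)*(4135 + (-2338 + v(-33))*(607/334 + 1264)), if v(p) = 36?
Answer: 724525637808/167 ≈ 4.3385e+9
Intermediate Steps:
(-4367 + 2876)*(4135 + (-2338 + v(-33))*(607/334 + 1264)) = (-4367 + 2876)*(4135 + (-2338 + 36)*(607/334 + 1264)) = -1491*(4135 - 2302*(607*(1/334) + 1264)) = -1491*(4135 - 2302*(607/334 + 1264)) = -1491*(4135 - 2302*422783/334) = -1491*(4135 - 486623233/167) = -1491*(-485932688/167) = 724525637808/167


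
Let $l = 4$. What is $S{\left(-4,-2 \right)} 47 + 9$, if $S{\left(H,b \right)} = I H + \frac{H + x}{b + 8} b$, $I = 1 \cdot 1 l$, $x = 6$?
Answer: $- \frac{2323}{3} \approx -774.33$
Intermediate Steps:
$I = 4$ ($I = 1 \cdot 1 \cdot 4 = 1 \cdot 4 = 4$)
$S{\left(H,b \right)} = 4 H + \frac{b \left(6 + H\right)}{8 + b}$ ($S{\left(H,b \right)} = 4 H + \frac{H + 6}{b + 8} b = 4 H + \frac{6 + H}{8 + b} b = 4 H + \frac{b \left(6 + H\right)}{8 + b}$)
$S{\left(-4,-2 \right)} 47 + 9 = \frac{6 \left(-2\right) + 32 \left(-4\right) + 5 \left(-4\right) \left(-2\right)}{8 - 2} \cdot 47 + 9 = \frac{-12 - 128 + 40}{6} \cdot 47 + 9 = \frac{1}{6} \left(-100\right) 47 + 9 = \left(- \frac{50}{3}\right) 47 + 9 = - \frac{2350}{3} + 9 = - \frac{2323}{3}$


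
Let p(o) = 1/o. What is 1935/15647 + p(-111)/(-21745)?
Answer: 4670515472/37767085665 ≈ 0.12367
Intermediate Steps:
1935/15647 + p(-111)/(-21745) = 1935/15647 + 1/(-111*(-21745)) = 1935*(1/15647) - 1/111*(-1/21745) = 1935/15647 + 1/2413695 = 4670515472/37767085665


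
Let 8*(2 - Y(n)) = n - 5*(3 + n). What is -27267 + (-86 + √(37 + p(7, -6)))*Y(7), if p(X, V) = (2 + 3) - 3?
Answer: -111605/4 + 59*√39/8 ≈ -27855.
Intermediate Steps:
p(X, V) = 2 (p(X, V) = 5 - 3 = 2)
Y(n) = 31/8 + n/2 (Y(n) = 2 - (n - 5*(3 + n))/8 = 2 - (n + (-15 - 5*n))/8 = 2 - (-15 - 4*n)/8 = 2 + (15/8 + n/2) = 31/8 + n/2)
-27267 + (-86 + √(37 + p(7, -6)))*Y(7) = -27267 + (-86 + √(37 + 2))*(31/8 + (½)*7) = -27267 + (-86 + √39)*(31/8 + 7/2) = -27267 + (-86 + √39)*(59/8) = -27267 + (-2537/4 + 59*√39/8) = -111605/4 + 59*√39/8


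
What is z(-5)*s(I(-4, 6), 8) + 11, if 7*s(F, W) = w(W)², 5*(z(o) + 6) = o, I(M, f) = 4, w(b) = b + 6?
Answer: -185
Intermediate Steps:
w(b) = 6 + b
z(o) = -6 + o/5
s(F, W) = (6 + W)²/7
z(-5)*s(I(-4, 6), 8) + 11 = (-6 + (⅕)*(-5))*((6 + 8)²/7) + 11 = (-6 - 1)*((⅐)*14²) + 11 = -196 + 11 = -185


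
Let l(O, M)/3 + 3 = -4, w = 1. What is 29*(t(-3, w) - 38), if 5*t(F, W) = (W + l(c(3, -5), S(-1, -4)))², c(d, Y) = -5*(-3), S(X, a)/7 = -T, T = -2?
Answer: 1218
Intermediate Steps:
S(X, a) = 14 (S(X, a) = 7*(-1*(-2)) = 7*2 = 14)
c(d, Y) = 15
l(O, M) = -21 (l(O, M) = -9 + 3*(-4) = -9 - 12 = -21)
t(F, W) = (-21 + W)²/5 (t(F, W) = (W - 21)²/5 = (-21 + W)²/5)
29*(t(-3, w) - 38) = 29*((-21 + 1)²/5 - 38) = 29*((⅕)*(-20)² - 38) = 29*((⅕)*400 - 38) = 29*(80 - 38) = 29*42 = 1218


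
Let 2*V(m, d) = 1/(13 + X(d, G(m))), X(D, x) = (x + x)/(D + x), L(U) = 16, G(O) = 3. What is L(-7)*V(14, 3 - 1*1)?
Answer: 40/71 ≈ 0.56338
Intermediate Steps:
X(D, x) = 2*x/(D + x) (X(D, x) = (2*x)/(D + x) = 2*x/(D + x))
V(m, d) = 1/(2*(13 + 6/(3 + d))) (V(m, d) = 1/(2*(13 + 2*3/(d + 3))) = 1/(2*(13 + 2*3/(3 + d))) = 1/(2*(13 + 6/(3 + d))))
L(-7)*V(14, 3 - 1*1) = 16*((3 + (3 - 1*1))/(2*(45 + 13*(3 - 1*1)))) = 16*((3 + (3 - 1))/(2*(45 + 13*(3 - 1)))) = 16*((3 + 2)/(2*(45 + 13*2))) = 16*((1/2)*5/(45 + 26)) = 16*((1/2)*5/71) = 16*((1/2)*(1/71)*5) = 16*(5/142) = 40/71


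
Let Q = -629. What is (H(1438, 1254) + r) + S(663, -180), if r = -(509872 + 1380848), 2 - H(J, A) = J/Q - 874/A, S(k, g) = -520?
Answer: -39256365245/20757 ≈ -1.8912e+6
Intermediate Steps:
H(J, A) = 2 + 874/A + J/629 (H(J, A) = 2 - (J/(-629) - 874/A) = 2 - (J*(-1/629) - 874/A) = 2 - (-J/629 - 874/A) = 2 - (-874/A - J/629) = 2 + (874/A + J/629) = 2 + 874/A + J/629)
r = -1890720 (r = -1*1890720 = -1890720)
(H(1438, 1254) + r) + S(663, -180) = ((2 + 874/1254 + (1/629)*1438) - 1890720) - 520 = ((2 + 874*(1/1254) + 1438/629) - 1890720) - 520 = ((2 + 23/33 + 1438/629) - 1890720) - 520 = (103435/20757 - 1890720) - 520 = -39245571605/20757 - 520 = -39256365245/20757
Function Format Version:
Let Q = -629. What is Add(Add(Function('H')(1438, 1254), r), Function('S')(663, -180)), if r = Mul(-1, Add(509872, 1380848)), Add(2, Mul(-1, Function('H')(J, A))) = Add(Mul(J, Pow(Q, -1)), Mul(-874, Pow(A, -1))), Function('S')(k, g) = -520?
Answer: Rational(-39256365245, 20757) ≈ -1.8912e+6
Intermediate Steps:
Function('H')(J, A) = Add(2, Mul(874, Pow(A, -1)), Mul(Rational(1, 629), J)) (Function('H')(J, A) = Add(2, Mul(-1, Add(Mul(J, Pow(-629, -1)), Mul(-874, Pow(A, -1))))) = Add(2, Mul(-1, Add(Mul(J, Rational(-1, 629)), Mul(-874, Pow(A, -1))))) = Add(2, Mul(-1, Add(Mul(Rational(-1, 629), J), Mul(-874, Pow(A, -1))))) = Add(2, Mul(-1, Add(Mul(-874, Pow(A, -1)), Mul(Rational(-1, 629), J)))) = Add(2, Add(Mul(874, Pow(A, -1)), Mul(Rational(1, 629), J))) = Add(2, Mul(874, Pow(A, -1)), Mul(Rational(1, 629), J)))
r = -1890720 (r = Mul(-1, 1890720) = -1890720)
Add(Add(Function('H')(1438, 1254), r), Function('S')(663, -180)) = Add(Add(Add(2, Mul(874, Pow(1254, -1)), Mul(Rational(1, 629), 1438)), -1890720), -520) = Add(Add(Add(2, Mul(874, Rational(1, 1254)), Rational(1438, 629)), -1890720), -520) = Add(Add(Add(2, Rational(23, 33), Rational(1438, 629)), -1890720), -520) = Add(Add(Rational(103435, 20757), -1890720), -520) = Add(Rational(-39245571605, 20757), -520) = Rational(-39256365245, 20757)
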